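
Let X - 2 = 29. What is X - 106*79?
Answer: -8343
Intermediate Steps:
X = 31 (X = 2 + 29 = 31)
X - 106*79 = 31 - 106*79 = 31 - 8374 = -8343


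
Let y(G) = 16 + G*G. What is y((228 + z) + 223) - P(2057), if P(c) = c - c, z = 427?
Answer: 770900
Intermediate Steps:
P(c) = 0
y(G) = 16 + G²
y((228 + z) + 223) - P(2057) = (16 + ((228 + 427) + 223)²) - 1*0 = (16 + (655 + 223)²) + 0 = (16 + 878²) + 0 = (16 + 770884) + 0 = 770900 + 0 = 770900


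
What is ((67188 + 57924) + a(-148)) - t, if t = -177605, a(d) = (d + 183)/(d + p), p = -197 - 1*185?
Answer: 32087995/106 ≈ 3.0272e+5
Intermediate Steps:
p = -382 (p = -197 - 185 = -382)
a(d) = (183 + d)/(-382 + d) (a(d) = (d + 183)/(d - 382) = (183 + d)/(-382 + d))
((67188 + 57924) + a(-148)) - t = ((67188 + 57924) + (183 - 148)/(-382 - 148)) - 1*(-177605) = (125112 + 35/(-530)) + 177605 = (125112 - 1/530*35) + 177605 = (125112 - 7/106) + 177605 = 13261865/106 + 177605 = 32087995/106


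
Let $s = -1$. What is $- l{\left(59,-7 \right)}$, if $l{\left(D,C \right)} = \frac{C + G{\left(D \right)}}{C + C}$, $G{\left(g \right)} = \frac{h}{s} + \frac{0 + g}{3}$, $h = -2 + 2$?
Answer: $\frac{19}{21} \approx 0.90476$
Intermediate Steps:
$h = 0$
$G{\left(g \right)} = \frac{g}{3}$ ($G{\left(g \right)} = \frac{0}{-1} + \frac{0 + g}{3} = 0 \left(-1\right) + g \frac{1}{3} = 0 + \frac{g}{3} = \frac{g}{3}$)
$l{\left(D,C \right)} = \frac{C + \frac{D}{3}}{2 C}$ ($l{\left(D,C \right)} = \frac{C + \frac{D}{3}}{C + C} = \frac{C + \frac{D}{3}}{2 C}$)
$- l{\left(59,-7 \right)} = - \frac{59 + 3 \left(-7\right)}{6 \left(-7\right)} = - \frac{\left(-1\right) \left(59 - 21\right)}{6 \cdot 7} = - \frac{\left(-1\right) 38}{6 \cdot 7} = \left(-1\right) \left(- \frac{19}{21}\right) = \frac{19}{21}$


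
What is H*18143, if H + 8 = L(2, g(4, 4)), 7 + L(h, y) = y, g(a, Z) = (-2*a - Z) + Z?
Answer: -417289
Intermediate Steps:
g(a, Z) = -2*a (g(a, Z) = (-Z - 2*a) + Z = -2*a)
L(h, y) = -7 + y
H = -23 (H = -8 + (-7 - 2*4) = -8 + (-7 - 8) = -8 - 15 = -23)
H*18143 = -23*18143 = -417289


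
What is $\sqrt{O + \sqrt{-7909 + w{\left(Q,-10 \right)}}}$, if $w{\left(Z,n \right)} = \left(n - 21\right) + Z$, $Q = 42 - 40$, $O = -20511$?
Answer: $3 \sqrt{-2279 + 7 i \sqrt{2}} \approx 0.31105 + 143.22 i$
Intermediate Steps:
$Q = 2$ ($Q = 42 - 40 = 2$)
$w{\left(Z,n \right)} = -21 + Z + n$ ($w{\left(Z,n \right)} = \left(-21 + n\right) + Z = -21 + Z + n$)
$\sqrt{O + \sqrt{-7909 + w{\left(Q,-10 \right)}}} = \sqrt{-20511 + \sqrt{-7909 - 29}} = \sqrt{-20511 + \sqrt{-7938}} = \sqrt{-20511 + 63 i \sqrt{2}}$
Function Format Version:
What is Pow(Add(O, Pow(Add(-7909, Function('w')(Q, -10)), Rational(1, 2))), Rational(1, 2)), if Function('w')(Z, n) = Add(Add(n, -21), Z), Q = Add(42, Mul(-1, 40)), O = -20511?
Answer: Mul(3, Pow(Add(-2279, Mul(7, I, Pow(2, Rational(1, 2)))), Rational(1, 2))) ≈ Add(0.31105, Mul(143.22, I))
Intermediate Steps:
Q = 2 (Q = Add(42, -40) = 2)
Function('w')(Z, n) = Add(-21, Z, n) (Function('w')(Z, n) = Add(Add(-21, n), Z) = Add(-21, Z, n))
Pow(Add(O, Pow(Add(-7909, Function('w')(Q, -10)), Rational(1, 2))), Rational(1, 2)) = Pow(Add(-20511, Pow(Add(-7909, Add(-21, 2, -10)), Rational(1, 2))), Rational(1, 2)) = Pow(Add(-20511, Pow(Add(-7909, -29), Rational(1, 2))), Rational(1, 2)) = Pow(Add(-20511, Pow(-7938, Rational(1, 2))), Rational(1, 2)) = Pow(Add(-20511, Mul(63, I, Pow(2, Rational(1, 2)))), Rational(1, 2))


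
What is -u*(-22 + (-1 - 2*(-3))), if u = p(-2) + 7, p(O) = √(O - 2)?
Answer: 119 + 34*I ≈ 119.0 + 34.0*I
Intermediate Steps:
p(O) = √(-2 + O)
u = 7 + 2*I (u = √(-2 - 2) + 7 = √(-4) + 7 = 2*I + 7 = 7 + 2*I ≈ 7.0 + 2.0*I)
-u*(-22 + (-1 - 2*(-3))) = -(7 + 2*I)*(-22 + (-1 - 2*(-3))) = -(7 + 2*I)*(-22 + (-1 + 6)) = -(7 + 2*I)*(-22 + 5) = -(7 + 2*I)*(-17) = -(-119 - 34*I) = 119 + 34*I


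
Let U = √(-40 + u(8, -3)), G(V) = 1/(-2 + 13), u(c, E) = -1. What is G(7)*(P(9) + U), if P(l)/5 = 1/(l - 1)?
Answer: 5/88 + I*√41/11 ≈ 0.056818 + 0.5821*I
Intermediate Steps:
P(l) = 5/(-1 + l) (P(l) = 5/(l - 1) = 5/(-1 + l))
G(V) = 1/11
U = I*√41 (U = √(-40 - 1) = √(-41) = I*√41 ≈ 6.4031*I)
G(7)*(P(9) + U) = (5/(-1 + 9) + I*√41)/11 = (5/8 + I*√41)/11 = 5/88 + I*√41/11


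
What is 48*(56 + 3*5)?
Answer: 3408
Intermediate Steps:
48*(56 + 3*5) = 48*(56 + 15) = 48*71 = 3408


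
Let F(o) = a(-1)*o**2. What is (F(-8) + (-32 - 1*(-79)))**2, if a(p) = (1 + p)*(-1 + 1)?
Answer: 2209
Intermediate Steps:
a(p) = 0 (a(p) = (1 + p)*0 = 0)
F(o) = 0 (F(o) = 0*o**2 = 0)
(F(-8) + (-32 - 1*(-79)))**2 = (0 + (-32 - 1*(-79)))**2 = (0 + (-32 + 79))**2 = (0 + 47)**2 = 47**2 = 2209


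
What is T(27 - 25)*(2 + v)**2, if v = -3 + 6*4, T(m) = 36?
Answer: 19044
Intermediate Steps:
v = 21 (v = -3 + 24 = 21)
T(27 - 25)*(2 + v)**2 = 36*(2 + 21)**2 = 36*23**2 = 36*529 = 19044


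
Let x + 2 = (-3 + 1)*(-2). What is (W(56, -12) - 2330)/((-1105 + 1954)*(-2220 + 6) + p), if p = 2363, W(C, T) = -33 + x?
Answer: 2361/1877323 ≈ 0.0012576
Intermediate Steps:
x = 2 (x = -2 + (-3 + 1)*(-2) = -2 - 2*(-2) = -2 + 4 = 2)
W(C, T) = -31 (W(C, T) = -33 + 2 = -31)
(W(56, -12) - 2330)/((-1105 + 1954)*(-2220 + 6) + p) = (-31 - 2330)/((-1105 + 1954)*(-2220 + 6) + 2363) = -2361/(849*(-2214) + 2363) = -2361/(-1879686 + 2363) = -2361/(-1877323) = -2361*(-1/1877323) = 2361/1877323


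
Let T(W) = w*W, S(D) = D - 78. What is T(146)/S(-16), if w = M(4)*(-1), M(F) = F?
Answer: 292/47 ≈ 6.2128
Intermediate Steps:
S(D) = -78 + D
w = -4 (w = 4*(-1) = -4)
T(W) = -4*W
T(146)/S(-16) = (-4*146)/(-78 - 16) = -584/(-94) = -584*(-1/94) = 292/47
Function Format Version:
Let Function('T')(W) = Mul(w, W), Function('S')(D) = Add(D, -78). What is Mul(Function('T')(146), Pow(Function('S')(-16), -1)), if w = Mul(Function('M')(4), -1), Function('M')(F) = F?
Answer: Rational(292, 47) ≈ 6.2128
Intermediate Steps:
Function('S')(D) = Add(-78, D)
w = -4 (w = Mul(4, -1) = -4)
Function('T')(W) = Mul(-4, W)
Mul(Function('T')(146), Pow(Function('S')(-16), -1)) = Mul(Mul(-4, 146), Pow(Add(-78, -16), -1)) = Mul(-584, Pow(-94, -1)) = Mul(-584, Rational(-1, 94)) = Rational(292, 47)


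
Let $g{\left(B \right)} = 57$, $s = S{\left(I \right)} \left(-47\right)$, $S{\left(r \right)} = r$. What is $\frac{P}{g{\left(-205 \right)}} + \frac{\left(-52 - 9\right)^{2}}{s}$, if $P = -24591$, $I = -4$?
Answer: $- \frac{1470337}{3572} \approx -411.63$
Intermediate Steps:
$s = 188$ ($s = \left(-4\right) \left(-47\right) = 188$)
$\frac{P}{g{\left(-205 \right)}} + \frac{\left(-52 - 9\right)^{2}}{s} = - \frac{24591}{57} + \frac{\left(-52 - 9\right)^{2}}{188} = \left(-24591\right) \frac{1}{57} + \left(-61\right)^{2} \cdot \frac{1}{188} = - \frac{8197}{19} + 3721 \cdot \frac{1}{188} = - \frac{8197}{19} + \frac{3721}{188} = - \frac{1470337}{3572}$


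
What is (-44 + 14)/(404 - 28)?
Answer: -15/188 ≈ -0.079787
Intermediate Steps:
(-44 + 14)/(404 - 28) = -30/376 = -30*1/376 = -15/188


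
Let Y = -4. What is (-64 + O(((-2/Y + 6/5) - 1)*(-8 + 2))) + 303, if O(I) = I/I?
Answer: 240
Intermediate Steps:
O(I) = 1
(-64 + O(((-2/Y + 6/5) - 1)*(-8 + 2))) + 303 = (-64 + 1) + 303 = -63 + 303 = 240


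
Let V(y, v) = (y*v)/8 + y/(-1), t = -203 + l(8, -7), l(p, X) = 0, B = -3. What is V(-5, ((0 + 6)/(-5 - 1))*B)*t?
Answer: -5075/8 ≈ -634.38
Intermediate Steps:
t = -203 (t = -203 + 0 = -203)
V(y, v) = -y + v*y/8 (V(y, v) = (v*y)*(⅛) + y*(-1) = v*y/8 - y = -y + v*y/8)
V(-5, ((0 + 6)/(-5 - 1))*B)*t = ((⅛)*(-5)*(-8 + ((0 + 6)/(-5 - 1))*(-3)))*(-203) = ((⅛)*(-5)*(-8 + (6/(-6))*(-3)))*(-203) = ((⅛)*(-5)*(-8 + (6*(-⅙))*(-3)))*(-203) = ((⅛)*(-5)*(-8 - 1*(-3)))*(-203) = ((⅛)*(-5)*(-8 + 3))*(-203) = ((⅛)*(-5)*(-5))*(-203) = (25/8)*(-203) = -5075/8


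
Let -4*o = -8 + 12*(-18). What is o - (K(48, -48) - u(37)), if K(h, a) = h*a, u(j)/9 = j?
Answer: 2693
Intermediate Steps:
u(j) = 9*j
K(h, a) = a*h
o = 56 (o = -(-8 + 12*(-18))/4 = -(-8 - 216)/4 = -¼*(-224) = 56)
o - (K(48, -48) - u(37)) = 56 - (-48*48 - 9*37) = 56 - (-2304 - 1*333) = 56 - (-2304 - 333) = 56 - 1*(-2637) = 56 + 2637 = 2693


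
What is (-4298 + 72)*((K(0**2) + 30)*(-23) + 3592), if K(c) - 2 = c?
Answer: -12069456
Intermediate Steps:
K(c) = 2 + c
(-4298 + 72)*((K(0**2) + 30)*(-23) + 3592) = (-4298 + 72)*(((2 + 0**2) + 30)*(-23) + 3592) = -4226*(((2 + 0) + 30)*(-23) + 3592) = -4226*((2 + 30)*(-23) + 3592) = -4226*(32*(-23) + 3592) = -4226*(-736 + 3592) = -4226*2856 = -12069456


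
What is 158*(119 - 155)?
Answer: -5688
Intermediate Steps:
158*(119 - 155) = 158*(-36) = -5688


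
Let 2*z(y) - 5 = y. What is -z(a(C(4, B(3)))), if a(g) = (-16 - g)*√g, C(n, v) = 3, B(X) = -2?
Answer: -5/2 + 19*√3/2 ≈ 13.954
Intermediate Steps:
a(g) = √g*(-16 - g)
z(y) = 5/2 + y/2
-z(a(C(4, B(3)))) = -(5/2 + (√3*(-16 - 1*3))/2) = -(5/2 + (√3*(-16 - 3))/2) = -(5/2 + (√3*(-19))/2) = -(5/2 + (-19*√3)/2) = -(5/2 - 19*√3/2) = -5/2 + 19*√3/2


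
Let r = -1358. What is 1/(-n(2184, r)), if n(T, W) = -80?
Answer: 1/80 ≈ 0.012500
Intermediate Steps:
1/(-n(2184, r)) = 1/(-1*(-80)) = 1/80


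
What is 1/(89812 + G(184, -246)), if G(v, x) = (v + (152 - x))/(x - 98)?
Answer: 172/15447373 ≈ 1.1135e-5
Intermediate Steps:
G(v, x) = (152 + v - x)/(-98 + x)
1/(89812 + G(184, -246)) = 1/(89812 + (152 + 184 - 1*(-246))/(-98 - 246)) = 1/(89812 + (152 + 184 + 246)/(-344)) = 1/(89812 - 1/344*582) = 1/(89812 - 291/172) = 1/(15447373/172) = 172/15447373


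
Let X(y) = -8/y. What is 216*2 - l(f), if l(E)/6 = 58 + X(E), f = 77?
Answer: 6516/77 ≈ 84.623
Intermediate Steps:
l(E) = 348 - 48/E (l(E) = 6*(58 - 8/E) = 348 - 48/E)
216*2 - l(f) = 216*2 - (348 - 48/77) = 432 - (348 - 48*1/77) = 432 - (348 - 48/77) = 432 - 1*26748/77 = 432 - 26748/77 = 6516/77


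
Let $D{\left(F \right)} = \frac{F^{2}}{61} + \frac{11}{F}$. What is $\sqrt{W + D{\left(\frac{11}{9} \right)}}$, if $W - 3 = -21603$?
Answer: $\frac{i \sqrt{6507541610}}{549} \approx 146.94 i$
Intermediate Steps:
$D{\left(F \right)} = \frac{11}{F} + \frac{F^{2}}{61}$ ($D{\left(F \right)} = F^{2} \cdot \frac{1}{61} + \frac{11}{F} = \frac{F^{2}}{61} + \frac{11}{F} = \frac{11}{F} + \frac{F^{2}}{61}$)
$W = -21600$ ($W = 3 - 21603 = -21600$)
$\sqrt{W + D{\left(\frac{11}{9} \right)}} = \sqrt{-21600 + \frac{671 + \left(\frac{11}{9}\right)^{3}}{61 \cdot \frac{11}{9}}} = \sqrt{-21600 + \frac{1}{61} \cdot \frac{9}{11} \left(671 + \frac{1331}{729}\right)} = \sqrt{-21600 + \frac{1}{61} \cdot \frac{9}{11} \cdot \frac{490490}{729}} = \sqrt{-21600 + \frac{44590}{4941}} = \sqrt{- \frac{106681010}{4941}} = \frac{i \sqrt{6507541610}}{549}$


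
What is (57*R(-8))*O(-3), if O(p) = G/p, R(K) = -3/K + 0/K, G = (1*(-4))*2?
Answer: 57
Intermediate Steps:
G = -8 (G = -4*2 = -8)
R(K) = -3/K (R(K) = -3/K + 0 = -3/K)
O(p) = -8/p
(57*R(-8))*O(-3) = (57*(-3/(-8)))*(-8/(-3)) = (57*(-3*(-⅛)))*(-8*(-⅓)) = (57*(3/8))*(8/3) = (171/8)*(8/3) = 57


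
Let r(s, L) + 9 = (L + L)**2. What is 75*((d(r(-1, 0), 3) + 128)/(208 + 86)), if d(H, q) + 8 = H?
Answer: 2775/98 ≈ 28.316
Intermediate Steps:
r(s, L) = -9 + 4*L**2 (r(s, L) = -9 + (L + L)**2 = -9 + (2*L)**2 = -9 + 4*L**2)
d(H, q) = -8 + H
75*((d(r(-1, 0), 3) + 128)/(208 + 86)) = 75*(((-8 + (-9 + 4*0**2)) + 128)/(208 + 86)) = 75*(((-8 + (-9 + 4*0)) + 128)/294) = 75*(((-8 + (-9 + 0)) + 128)*(1/294)) = 75*(((-8 - 9) + 128)*(1/294)) = 75*((-17 + 128)*(1/294)) = 75*(111*(1/294)) = 75*(37/98) = 2775/98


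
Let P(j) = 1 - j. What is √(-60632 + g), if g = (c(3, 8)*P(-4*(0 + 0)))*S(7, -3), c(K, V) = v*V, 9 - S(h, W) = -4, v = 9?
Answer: 4*I*√3731 ≈ 244.33*I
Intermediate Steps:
S(h, W) = 13 (S(h, W) = 9 - 1*(-4) = 9 + 4 = 13)
c(K, V) = 9*V
g = 936 (g = ((9*8)*(1 - (-4)*(0 + 0)))*13 = (72*(1 - (-4)*0))*13 = (72*(1 - 1*0))*13 = (72*(1 + 0))*13 = (72*1)*13 = 72*13 = 936)
√(-60632 + g) = √(-60632 + 936) = √(-59696) = 4*I*√3731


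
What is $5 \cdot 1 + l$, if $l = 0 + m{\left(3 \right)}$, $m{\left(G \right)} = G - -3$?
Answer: $11$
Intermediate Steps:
$m{\left(G \right)} = 3 + G$ ($m{\left(G \right)} = G + 3 = 3 + G$)
$l = 6$ ($l = 0 + \left(3 + 3\right) = 0 + 6 = 6$)
$5 \cdot 1 + l = 5 \cdot 1 + 6 = 5 + 6 = 11$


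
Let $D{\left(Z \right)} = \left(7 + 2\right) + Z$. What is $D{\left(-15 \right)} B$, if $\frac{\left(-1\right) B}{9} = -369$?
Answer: $-19926$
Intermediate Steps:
$B = 3321$ ($B = \left(-9\right) \left(-369\right) = 3321$)
$D{\left(Z \right)} = 9 + Z$
$D{\left(-15 \right)} B = \left(9 - 15\right) 3321 = \left(-6\right) 3321 = -19926$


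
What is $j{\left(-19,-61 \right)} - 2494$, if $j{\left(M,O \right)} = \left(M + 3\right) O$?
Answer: $-1518$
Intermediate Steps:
$j{\left(M,O \right)} = O \left(3 + M\right)$ ($j{\left(M,O \right)} = \left(3 + M\right) O = O \left(3 + M\right)$)
$j{\left(-19,-61 \right)} - 2494 = - 61 \left(3 - 19\right) - 2494 = \left(-61\right) \left(-16\right) - 2494 = 976 - 2494 = -1518$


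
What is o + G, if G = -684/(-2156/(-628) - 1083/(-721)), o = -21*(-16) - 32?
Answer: 46201426/279325 ≈ 165.40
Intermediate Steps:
o = 304 (o = 336 - 32 = 304)
G = -38713374/279325 (G = -684/(-2156*(-1/628) - 1083*(-1/721)) = -684/(539/157 + 1083/721) = -684/558650/113197 = -684*113197/558650 = -38713374/279325 ≈ -138.60)
o + G = 304 - 38713374/279325 = 46201426/279325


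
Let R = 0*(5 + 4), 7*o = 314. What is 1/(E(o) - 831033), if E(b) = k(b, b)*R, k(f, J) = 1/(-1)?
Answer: -1/831033 ≈ -1.2033e-6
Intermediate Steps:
o = 314/7 (o = (1/7)*314 = 314/7 ≈ 44.857)
k(f, J) = -1
R = 0 (R = 0*9 = 0)
E(b) = 0 (E(b) = -1*0 = 0)
1/(E(o) - 831033) = 1/(0 - 831033) = 1/(-831033) = -1/831033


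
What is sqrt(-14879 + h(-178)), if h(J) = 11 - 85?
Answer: I*sqrt(14953) ≈ 122.28*I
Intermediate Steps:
h(J) = -74
sqrt(-14879 + h(-178)) = sqrt(-14879 - 74) = sqrt(-14953) = I*sqrt(14953)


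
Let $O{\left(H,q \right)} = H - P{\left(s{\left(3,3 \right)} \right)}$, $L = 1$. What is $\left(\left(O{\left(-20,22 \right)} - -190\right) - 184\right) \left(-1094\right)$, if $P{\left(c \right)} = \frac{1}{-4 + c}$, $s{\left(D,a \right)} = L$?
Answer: $\frac{44854}{3} \approx 14951.0$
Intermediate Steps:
$s{\left(D,a \right)} = 1$
$O{\left(H,q \right)} = \frac{1}{3} + H$ ($O{\left(H,q \right)} = H - \frac{1}{-4 + 1} = H - \frac{1}{-3} = H - - \frac{1}{3} = H + \frac{1}{3} = \frac{1}{3} + H$)
$\left(\left(O{\left(-20,22 \right)} - -190\right) - 184\right) \left(-1094\right) = \left(\left(\left(\frac{1}{3} - 20\right) - -190\right) - 184\right) \left(-1094\right) = \left(\left(- \frac{59}{3} + 190\right) - 184\right) \left(-1094\right) = \left(\frac{511}{3} - 184\right) \left(-1094\right) = \left(- \frac{41}{3}\right) \left(-1094\right) = \frac{44854}{3}$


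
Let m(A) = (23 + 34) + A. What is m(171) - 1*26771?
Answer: -26543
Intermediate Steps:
m(A) = 57 + A
m(171) - 1*26771 = (57 + 171) - 1*26771 = 228 - 26771 = -26543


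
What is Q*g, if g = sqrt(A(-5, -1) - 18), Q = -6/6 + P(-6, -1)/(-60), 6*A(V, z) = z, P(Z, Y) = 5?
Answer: -13*I*sqrt(654)/72 ≈ -4.6174*I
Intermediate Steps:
A(V, z) = z/6
Q = -13/12 (Q = -6/6 + 5/(-60) = -6*1/6 + 5*(-1/60) = -1 - 1/12 = -13/12 ≈ -1.0833)
g = I*sqrt(654)/6 (g = sqrt((1/6)*(-1) - 18) = sqrt(-1/6 - 18) = sqrt(-109/6) = I*sqrt(654)/6 ≈ 4.2622*I)
Q*g = -13*I*sqrt(654)/72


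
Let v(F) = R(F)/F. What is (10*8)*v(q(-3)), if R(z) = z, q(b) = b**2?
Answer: 80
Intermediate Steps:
v(F) = 1 (v(F) = F/F = 1)
(10*8)*v(q(-3)) = (10*8)*1 = 80*1 = 80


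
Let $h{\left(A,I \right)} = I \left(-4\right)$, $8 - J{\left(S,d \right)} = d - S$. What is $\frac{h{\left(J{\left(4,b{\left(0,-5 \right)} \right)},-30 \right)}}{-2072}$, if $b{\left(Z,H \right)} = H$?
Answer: $- \frac{15}{259} \approx -0.057915$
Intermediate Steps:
$J{\left(S,d \right)} = 8 + S - d$ ($J{\left(S,d \right)} = 8 - \left(d - S\right) = 8 + \left(S - d\right) = 8 + S - d$)
$h{\left(A,I \right)} = - 4 I$
$\frac{h{\left(J{\left(4,b{\left(0,-5 \right)} \right)},-30 \right)}}{-2072} = \frac{\left(-4\right) \left(-30\right)}{-2072} = 120 \left(- \frac{1}{2072}\right) = - \frac{15}{259}$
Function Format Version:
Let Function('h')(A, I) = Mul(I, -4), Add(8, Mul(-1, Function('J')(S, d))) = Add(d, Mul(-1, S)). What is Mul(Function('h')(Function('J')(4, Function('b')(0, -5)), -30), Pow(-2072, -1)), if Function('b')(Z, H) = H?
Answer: Rational(-15, 259) ≈ -0.057915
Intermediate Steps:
Function('J')(S, d) = Add(8, S, Mul(-1, d)) (Function('J')(S, d) = Add(8, Mul(-1, Add(d, Mul(-1, S)))) = Add(8, Add(S, Mul(-1, d))) = Add(8, S, Mul(-1, d)))
Function('h')(A, I) = Mul(-4, I)
Mul(Function('h')(Function('J')(4, Function('b')(0, -5)), -30), Pow(-2072, -1)) = Mul(Mul(-4, -30), Pow(-2072, -1)) = Mul(120, Rational(-1, 2072)) = Rational(-15, 259)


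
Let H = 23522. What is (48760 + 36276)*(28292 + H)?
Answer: 4406055304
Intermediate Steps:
(48760 + 36276)*(28292 + H) = (48760 + 36276)*(28292 + 23522) = 85036*51814 = 4406055304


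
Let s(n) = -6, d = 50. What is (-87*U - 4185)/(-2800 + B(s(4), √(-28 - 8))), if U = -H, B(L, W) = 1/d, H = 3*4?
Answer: 157050/139999 ≈ 1.1218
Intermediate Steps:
H = 12
B(L, W) = 1/50
U = -12 (U = -1*12 = -12)
(-87*U - 4185)/(-2800 + B(s(4), √(-28 - 8))) = (-87*(-12) - 4185)/(-2800 + 1/50) = (1044 - 4185)/(-139999/50) = -3141*(-50/139999) = 157050/139999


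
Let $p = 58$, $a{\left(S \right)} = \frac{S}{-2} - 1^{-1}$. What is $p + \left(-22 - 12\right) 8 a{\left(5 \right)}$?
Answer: $1010$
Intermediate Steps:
$a{\left(S \right)} = -1 - \frac{S}{2}$ ($a{\left(S \right)} = S \left(- \frac{1}{2}\right) - 1 = - \frac{S}{2} - 1 = -1 - \frac{S}{2}$)
$p + \left(-22 - 12\right) 8 a{\left(5 \right)} = 58 + \left(-22 - 12\right) 8 \left(-1 - \frac{5}{2}\right) = 58 - 34 \cdot 8 \left(- \frac{7}{2}\right) = 58 - -952 = 58 + 952 = 1010$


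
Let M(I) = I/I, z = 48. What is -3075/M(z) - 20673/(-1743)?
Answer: -1779684/581 ≈ -3063.1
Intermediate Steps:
M(I) = 1
-3075/M(z) - 20673/(-1743) = -3075/1 - 20673/(-1743) = -3075*1 - 20673*(-1/1743) = -3075 + 6891/581 = -1779684/581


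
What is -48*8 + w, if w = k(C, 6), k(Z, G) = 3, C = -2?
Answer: -381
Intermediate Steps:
w = 3
-48*8 + w = -48*8 + 3 = -384 + 3 = -381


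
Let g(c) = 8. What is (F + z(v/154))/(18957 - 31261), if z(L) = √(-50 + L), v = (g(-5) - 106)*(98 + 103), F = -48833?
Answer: 48833/12304 - I*√21527/135344 ≈ 3.9689 - 0.0010841*I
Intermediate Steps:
v = -19698 (v = (8 - 106)*(98 + 103) = -98*201 = -19698)
(F + z(v/154))/(18957 - 31261) = (-48833 + √(-50 - 19698/154))/(18957 - 31261) = (-48833 + √(-50 - 19698*1/154))/(-12304) = (-48833 + √(-50 - 1407/11))*(-1/12304) = (-48833 + √(-1957/11))*(-1/12304) = (-48833 + I*√21527/11)*(-1/12304) = 48833/12304 - I*√21527/135344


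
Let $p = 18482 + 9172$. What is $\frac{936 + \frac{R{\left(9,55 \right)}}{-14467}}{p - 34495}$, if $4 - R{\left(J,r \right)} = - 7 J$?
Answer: $- \frac{13541045}{98968747} \approx -0.13682$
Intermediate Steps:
$R{\left(J,r \right)} = 4 + 7 J$ ($R{\left(J,r \right)} = 4 - - 7 J = 4 + 7 J$)
$p = 27654$
$\frac{936 + \frac{R{\left(9,55 \right)}}{-14467}}{p - 34495} = \frac{936 + \frac{4 + 7 \cdot 9}{-14467}}{27654 - 34495} = \frac{936 + \left(4 + 63\right) \left(- \frac{1}{14467}\right)}{-6841} = \left(936 + 67 \left(- \frac{1}{14467}\right)\right) \left(- \frac{1}{6841}\right) = \left(936 - \frac{67}{14467}\right) \left(- \frac{1}{6841}\right) = \frac{13541045}{14467} \left(- \frac{1}{6841}\right) = - \frac{13541045}{98968747}$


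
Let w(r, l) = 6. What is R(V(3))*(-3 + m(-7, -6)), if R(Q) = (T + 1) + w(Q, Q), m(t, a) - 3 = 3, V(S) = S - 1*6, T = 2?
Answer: 27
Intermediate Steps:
V(S) = -6 + S (V(S) = S - 6 = -6 + S)
m(t, a) = 6 (m(t, a) = 3 + 3 = 6)
R(Q) = 9 (R(Q) = (2 + 1) + 6 = 3 + 6 = 9)
R(V(3))*(-3 + m(-7, -6)) = 9*(-3 + 6) = 9*3 = 27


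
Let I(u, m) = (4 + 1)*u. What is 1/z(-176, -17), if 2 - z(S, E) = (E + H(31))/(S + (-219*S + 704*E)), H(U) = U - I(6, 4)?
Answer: 1650/3301 ≈ 0.49985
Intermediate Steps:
I(u, m) = 5*u
H(U) = -30 + U (H(U) = U - 5*6 = U - 1*30 = U - 30 = -30 + U)
z(S, E) = 2 - (1 + E)/(-218*S + 704*E) (z(S, E) = 2 - (E + (-30 + 31))/(S + (-219*S + 704*E)) = 2 - (E + 1)/(-218*S + 704*E) = 2 - (1 + E)/(-218*S + 704*E))
1/z(-176, -17) = 1/((-1 - 436*(-176) + 1407*(-17))/(2*(-109*(-176) + 352*(-17)))) = 1/((-1 + 76736 - 23919)/(2*(19184 - 5984))) = 1/((1/2)*52816/13200) = 1/((1/2)*(1/13200)*52816) = 1/(3301/1650) = 1650/3301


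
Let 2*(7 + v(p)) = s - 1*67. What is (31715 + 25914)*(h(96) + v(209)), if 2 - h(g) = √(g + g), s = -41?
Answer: -3400111 - 461032*√3 ≈ -4.1986e+6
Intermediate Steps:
v(p) = -61 (v(p) = -7 + (-41 - 1*67)/2 = -7 + (-41 - 67)/2 = -7 + (½)*(-108) = -7 - 54 = -61)
h(g) = 2 - √2*√g (h(g) = 2 - √(g + g) = 2 - √(2*g) = 2 - √2*√g)
(31715 + 25914)*(h(96) + v(209)) = (31715 + 25914)*((2 - √2*√96) - 61) = 57629*((2 - √2*4*√6) - 61) = 57629*((2 - 8*√3) - 61) = 57629*(-59 - 8*√3) = -3400111 - 461032*√3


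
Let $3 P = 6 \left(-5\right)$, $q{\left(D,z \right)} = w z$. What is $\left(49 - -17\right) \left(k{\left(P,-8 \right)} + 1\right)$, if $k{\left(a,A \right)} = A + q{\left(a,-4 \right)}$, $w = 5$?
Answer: $-1782$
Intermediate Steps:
$q{\left(D,z \right)} = 5 z$
$P = -10$ ($P = \frac{6 \left(-5\right)}{3} = \frac{1}{3} \left(-30\right) = -10$)
$k{\left(a,A \right)} = -20 + A$ ($k{\left(a,A \right)} = A + 5 \left(-4\right) = A - 20 = -20 + A$)
$\left(49 - -17\right) \left(k{\left(P,-8 \right)} + 1\right) = \left(49 - -17\right) \left(\left(-20 - 8\right) + 1\right) = \left(49 + 17\right) \left(-28 + 1\right) = 66 \left(-27\right) = -1782$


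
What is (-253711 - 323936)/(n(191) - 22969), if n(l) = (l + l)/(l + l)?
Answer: 64183/2552 ≈ 25.150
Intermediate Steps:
n(l) = 1 (n(l) = (2*l)/((2*l)) = (2*l)*(1/(2*l)) = 1)
(-253711 - 323936)/(n(191) - 22969) = (-253711 - 323936)/(1 - 22969) = -577647/(-22968) = -577647*(-1/22968) = 64183/2552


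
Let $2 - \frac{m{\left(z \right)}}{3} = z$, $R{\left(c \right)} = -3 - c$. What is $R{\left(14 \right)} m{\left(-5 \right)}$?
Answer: $-357$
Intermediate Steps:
$m{\left(z \right)} = 6 - 3 z$
$R{\left(14 \right)} m{\left(-5 \right)} = \left(-3 - 14\right) \left(6 - -15\right) = \left(-3 - 14\right) \left(6 + 15\right) = \left(-17\right) 21 = -357$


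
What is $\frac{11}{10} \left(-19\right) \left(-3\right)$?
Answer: $\frac{627}{10} \approx 62.7$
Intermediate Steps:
$\frac{11}{10} \left(-19\right) \left(-3\right) = \left(- \frac{209}{10}\right) \left(-3\right) = \frac{627}{10}$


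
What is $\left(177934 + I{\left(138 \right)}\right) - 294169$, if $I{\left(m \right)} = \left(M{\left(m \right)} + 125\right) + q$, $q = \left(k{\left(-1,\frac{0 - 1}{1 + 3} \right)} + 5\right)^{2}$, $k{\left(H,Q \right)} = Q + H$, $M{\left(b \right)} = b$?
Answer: $- \frac{1855327}{16} \approx -1.1596 \cdot 10^{5}$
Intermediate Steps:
$k{\left(H,Q \right)} = H + Q$
$q = \frac{225}{16}$ ($q = \left(\left(-1 + \frac{0 - 1}{1 + 3}\right) + 5\right)^{2} = \left(\left(-1 - \frac{1}{4}\right) + 5\right)^{2} = \left(- \frac{5}{4} + 5\right)^{2} = \left(\frac{15}{4}\right)^{2} = \frac{225}{16} \approx 14.063$)
$I{\left(m \right)} = \frac{2225}{16} + m$ ($I{\left(m \right)} = \left(m + 125\right) + \frac{225}{16} = \left(125 + m\right) + \frac{225}{16} = \frac{2225}{16} + m$)
$\left(177934 + I{\left(138 \right)}\right) - 294169 = \left(177934 + \left(\frac{2225}{16} + 138\right)\right) - 294169 = \left(177934 + \frac{4433}{16}\right) - 294169 = \frac{2851377}{16} - 294169 = - \frac{1855327}{16}$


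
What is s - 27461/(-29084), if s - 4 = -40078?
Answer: -1165484755/29084 ≈ -40073.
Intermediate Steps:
s = -40074 (s = 4 - 40078 = -40074)
s - 27461/(-29084) = -40074 - 27461/(-29084) = -40074 - 27461*(-1/29084) = -40074 + 27461/29084 = -1165484755/29084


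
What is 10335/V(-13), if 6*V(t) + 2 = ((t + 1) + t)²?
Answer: 62010/623 ≈ 99.535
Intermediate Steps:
V(t) = -⅓ + (1 + 2*t)²/6 (V(t) = -⅓ + ((t + 1) + t)²/6 = -⅓ + ((1 + t) + t)²/6 = -⅓ + (1 + 2*t)²/6)
10335/V(-13) = 10335/(-⅓ + (1 + 2*(-13))²/6) = 10335/(-⅓ + (1 - 26)²/6) = 10335/(-⅓ + (⅙)*(-25)²) = 10335/(-⅓ + (⅙)*625) = 10335/(-⅓ + 625/6) = 10335/(623/6) = 10335*(6/623) = 62010/623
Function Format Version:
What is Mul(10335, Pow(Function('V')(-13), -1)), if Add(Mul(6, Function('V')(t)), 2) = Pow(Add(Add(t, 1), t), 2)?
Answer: Rational(62010, 623) ≈ 99.535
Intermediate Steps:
Function('V')(t) = Add(Rational(-1, 3), Mul(Rational(1, 6), Pow(Add(1, Mul(2, t)), 2))) (Function('V')(t) = Add(Rational(-1, 3), Mul(Rational(1, 6), Pow(Add(Add(t, 1), t), 2))) = Add(Rational(-1, 3), Mul(Rational(1, 6), Pow(Add(Add(1, t), t), 2))) = Add(Rational(-1, 3), Mul(Rational(1, 6), Pow(Add(1, Mul(2, t)), 2))))
Mul(10335, Pow(Function('V')(-13), -1)) = Mul(10335, Pow(Add(Rational(-1, 3), Mul(Rational(1, 6), Pow(Add(1, Mul(2, -13)), 2))), -1)) = Mul(10335, Pow(Add(Rational(-1, 3), Mul(Rational(1, 6), Pow(Add(1, -26), 2))), -1)) = Mul(10335, Pow(Add(Rational(-1, 3), Mul(Rational(1, 6), Pow(-25, 2))), -1)) = Mul(10335, Pow(Add(Rational(-1, 3), Mul(Rational(1, 6), 625)), -1)) = Mul(10335, Pow(Add(Rational(-1, 3), Rational(625, 6)), -1)) = Mul(10335, Pow(Rational(623, 6), -1)) = Mul(10335, Rational(6, 623)) = Rational(62010, 623)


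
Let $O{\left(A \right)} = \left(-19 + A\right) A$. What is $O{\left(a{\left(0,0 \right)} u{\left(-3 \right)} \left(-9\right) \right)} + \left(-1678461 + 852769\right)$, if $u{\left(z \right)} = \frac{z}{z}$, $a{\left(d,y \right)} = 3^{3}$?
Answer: $-762026$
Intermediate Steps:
$a{\left(d,y \right)} = 27$
$u{\left(z \right)} = 1$
$O{\left(A \right)} = A \left(-19 + A\right)$
$O{\left(a{\left(0,0 \right)} u{\left(-3 \right)} \left(-9\right) \right)} + \left(-1678461 + 852769\right) = 27 \cdot 1 \left(-9\right) \left(-19 + 27 \cdot 1 \left(-9\right)\right) + \left(-1678461 + 852769\right) = 27 \left(-9\right) \left(-19 + 27 \left(-9\right)\right) - 825692 = - 243 \left(-19 - 243\right) - 825692 = \left(-243\right) \left(-262\right) - 825692 = 63666 - 825692 = -762026$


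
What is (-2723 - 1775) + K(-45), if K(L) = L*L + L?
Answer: -2518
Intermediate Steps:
K(L) = L + L² (K(L) = L² + L = L + L²)
(-2723 - 1775) + K(-45) = (-2723 - 1775) - 45*(1 - 45) = -4498 - 45*(-44) = -4498 + 1980 = -2518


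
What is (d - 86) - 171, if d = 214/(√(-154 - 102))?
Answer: -257 - 107*I/8 ≈ -257.0 - 13.375*I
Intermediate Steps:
d = -107*I/8 (d = 214/(√(-256)) = 214/((16*I)) = 214*(-I/16) = -107*I/8 ≈ -13.375*I)
(d - 86) - 171 = (-107*I/8 - 86) - 171 = (-86 - 107*I/8) - 171 = -257 - 107*I/8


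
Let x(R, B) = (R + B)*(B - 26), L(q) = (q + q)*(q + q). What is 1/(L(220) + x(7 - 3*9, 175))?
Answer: 1/216695 ≈ 4.6148e-6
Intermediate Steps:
L(q) = 4*q**2 (L(q) = (2*q)*(2*q) = 4*q**2)
x(R, B) = (-26 + B)*(B + R) (x(R, B) = (B + R)*(-26 + B) = (-26 + B)*(B + R))
1/(L(220) + x(7 - 3*9, 175)) = 1/(4*220**2 + (175**2 - 26*175 - 26*(7 - 3*9) + 175*(7 - 3*9))) = 1/(4*48400 + (30625 - 4550 - 26*(7 - 27) + 175*(7 - 27))) = 1/(193600 + (30625 - 4550 - 26*(-20) + 175*(-20))) = 1/(193600 + (30625 - 4550 + 520 - 3500)) = 1/(193600 + 23095) = 1/216695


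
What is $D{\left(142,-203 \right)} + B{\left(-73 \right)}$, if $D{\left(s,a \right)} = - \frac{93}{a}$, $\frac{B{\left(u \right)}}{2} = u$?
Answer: $- \frac{29545}{203} \approx -145.54$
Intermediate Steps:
$B{\left(u \right)} = 2 u$
$D{\left(142,-203 \right)} + B{\left(-73 \right)} = - \frac{93}{-203} + 2 \left(-73\right) = \left(-93\right) \left(- \frac{1}{203}\right) - 146 = \frac{93}{203} - 146 = - \frac{29545}{203}$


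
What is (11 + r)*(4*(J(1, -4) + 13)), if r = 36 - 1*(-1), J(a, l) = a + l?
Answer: 1920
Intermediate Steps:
r = 37 (r = 36 + 1 = 37)
(11 + r)*(4*(J(1, -4) + 13)) = (11 + 37)*(4*((1 - 4) + 13)) = 48*(4*(-3 + 13)) = 48*(4*10) = 48*40 = 1920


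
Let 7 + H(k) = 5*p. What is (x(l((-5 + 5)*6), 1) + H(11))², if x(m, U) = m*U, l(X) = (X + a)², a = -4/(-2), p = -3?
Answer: 324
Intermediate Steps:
a = 2 (a = -4*(-½) = 2)
l(X) = (2 + X)² (l(X) = (X + 2)² = (2 + X)²)
H(k) = -22 (H(k) = -7 + 5*(-3) = -7 - 15 = -22)
x(m, U) = U*m
(x(l((-5 + 5)*6), 1) + H(11))² = (1*(2 + (-5 + 5)*6)² - 22)² = (1*(2 + 0*6)² - 22)² = (1*(2 + 0)² - 22)² = (1*2² - 22)² = (1*4 - 22)² = (4 - 22)² = (-18)² = 324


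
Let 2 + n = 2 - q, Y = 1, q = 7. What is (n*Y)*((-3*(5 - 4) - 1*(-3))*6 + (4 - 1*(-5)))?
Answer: -63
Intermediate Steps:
n = -7 (n = -2 + (2 - 1*7) = -2 + (2 - 7) = -2 - 5 = -7)
(n*Y)*((-3*(5 - 4) - 1*(-3))*6 + (4 - 1*(-5))) = (-7*1)*((-3*(5 - 4) - 1*(-3))*6 + (4 - 1*(-5))) = -7*((-3*1 + 3)*6 + (4 + 5)) = -7*((-3 + 3)*6 + 9) = -7*(0*6 + 9) = -7*(0 + 9) = -7*9 = -63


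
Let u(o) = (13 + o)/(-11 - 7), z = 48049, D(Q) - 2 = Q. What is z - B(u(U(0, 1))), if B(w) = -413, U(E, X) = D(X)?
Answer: 48462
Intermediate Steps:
D(Q) = 2 + Q
U(E, X) = 2 + X
u(o) = -13/18 - o/18 (u(o) = (13 + o)/(-18) = (13 + o)*(-1/18) = -13/18 - o/18)
z - B(u(U(0, 1))) = 48049 - 1*(-413) = 48049 + 413 = 48462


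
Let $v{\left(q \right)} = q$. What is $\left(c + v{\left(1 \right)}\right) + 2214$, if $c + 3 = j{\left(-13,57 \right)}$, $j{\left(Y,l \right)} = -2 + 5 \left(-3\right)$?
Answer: $2195$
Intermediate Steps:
$j{\left(Y,l \right)} = -17$ ($j{\left(Y,l \right)} = -2 - 15 = -17$)
$c = -20$ ($c = -3 - 17 = -20$)
$\left(c + v{\left(1 \right)}\right) + 2214 = \left(-20 + 1\right) + 2214 = -19 + 2214 = 2195$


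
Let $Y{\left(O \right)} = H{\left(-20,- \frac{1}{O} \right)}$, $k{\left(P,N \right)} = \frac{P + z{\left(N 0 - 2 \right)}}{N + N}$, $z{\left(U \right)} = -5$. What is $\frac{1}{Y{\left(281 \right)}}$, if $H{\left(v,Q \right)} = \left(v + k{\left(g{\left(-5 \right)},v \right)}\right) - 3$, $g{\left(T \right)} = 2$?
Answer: $- \frac{40}{917} \approx -0.043621$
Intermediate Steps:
$k{\left(P,N \right)} = \frac{-5 + P}{2 N}$ ($k{\left(P,N \right)} = \frac{P - 5}{N + N} = \frac{-5 + P}{2 N}$)
$H{\left(v,Q \right)} = -3 + v - \frac{3}{2 v}$ ($H{\left(v,Q \right)} = \left(v + \frac{-5 + 2}{2 v}\right) - 3 = \left(v + \frac{1}{2} \frac{1}{v} \left(-3\right)\right) - 3 = \left(v - \frac{3}{2 v}\right) - 3 = -3 + v - \frac{3}{2 v}$)
$Y{\left(O \right)} = - \frac{917}{40}$ ($Y{\left(O \right)} = -3 - 20 - \frac{3}{2 \left(-20\right)} = -3 - 20 - - \frac{3}{40} = -3 - 20 + \frac{3}{40} = - \frac{917}{40}$)
$\frac{1}{Y{\left(281 \right)}} = \frac{1}{- \frac{917}{40}} = - \frac{40}{917}$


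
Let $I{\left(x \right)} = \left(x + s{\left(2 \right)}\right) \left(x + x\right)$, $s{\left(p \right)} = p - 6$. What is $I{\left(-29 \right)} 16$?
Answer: $30624$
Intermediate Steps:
$s{\left(p \right)} = -6 + p$ ($s{\left(p \right)} = p - 6 = -6 + p$)
$I{\left(x \right)} = 2 x \left(-4 + x\right)$ ($I{\left(x \right)} = \left(x + \left(-6 + 2\right)\right) \left(x + x\right) = \left(x - 4\right) 2 x = \left(-4 + x\right) 2 x = 2 x \left(-4 + x\right)$)
$I{\left(-29 \right)} 16 = 2 \left(-29\right) \left(-4 - 29\right) 16 = 2 \left(-29\right) \left(-33\right) 16 = 1914 \cdot 16 = 30624$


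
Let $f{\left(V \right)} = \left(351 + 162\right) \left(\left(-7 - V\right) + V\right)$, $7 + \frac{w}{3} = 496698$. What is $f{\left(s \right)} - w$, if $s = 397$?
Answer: $-1493664$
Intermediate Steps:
$w = 1490073$ ($w = -21 + 3 \cdot 496698 = -21 + 1490094 = 1490073$)
$f{\left(V \right)} = -3591$ ($f{\left(V \right)} = 513 \left(-7\right) = -3591$)
$f{\left(s \right)} - w = -3591 - 1490073 = -1493664$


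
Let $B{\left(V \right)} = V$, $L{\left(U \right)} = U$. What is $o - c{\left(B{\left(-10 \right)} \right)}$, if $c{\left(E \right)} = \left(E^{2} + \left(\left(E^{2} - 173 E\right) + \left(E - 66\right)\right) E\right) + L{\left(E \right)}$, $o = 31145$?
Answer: $48595$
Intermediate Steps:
$c{\left(E \right)} = E + E^{2} + E \left(-66 + E^{2} - 172 E\right)$ ($c{\left(E \right)} = \left(E^{2} + \left(\left(E^{2} - 173 E\right) + \left(E - 66\right)\right) E\right) + E = \left(E^{2} + \left(\left(E^{2} - 173 E\right) + \left(-66 + E\right)\right) E\right) + E = \left(E^{2} + \left(-66 + E^{2} - 172 E\right) E\right) + E = \left(E^{2} + E \left(-66 + E^{2} - 172 E\right)\right) + E = E + E^{2} + E \left(-66 + E^{2} - 172 E\right)$)
$o - c{\left(B{\left(-10 \right)} \right)} = 31145 - - 10 \left(-65 + \left(-10\right)^{2} - -1710\right) = 31145 - - 10 \left(-65 + 100 + 1710\right) = 31145 - \left(-10\right) 1745 = 31145 - -17450 = 31145 + 17450 = 48595$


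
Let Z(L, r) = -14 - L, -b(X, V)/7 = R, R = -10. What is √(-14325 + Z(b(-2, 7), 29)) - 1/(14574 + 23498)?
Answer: -1/38072 + 3*I*√1601 ≈ -2.6266e-5 + 120.04*I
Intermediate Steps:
b(X, V) = 70 (b(X, V) = -7*(-10) = 70)
√(-14325 + Z(b(-2, 7), 29)) - 1/(14574 + 23498) = √(-14325 + (-14 - 1*70)) - 1/(14574 + 23498) = √(-14325 + (-14 - 70)) - 1/38072 = √(-14325 - 84) - 1*1/38072 = √(-14409) - 1/38072 = 3*I*√1601 - 1/38072 = -1/38072 + 3*I*√1601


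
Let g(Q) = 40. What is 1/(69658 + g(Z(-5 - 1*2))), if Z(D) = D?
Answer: 1/69698 ≈ 1.4348e-5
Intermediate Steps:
1/(69658 + g(Z(-5 - 1*2))) = 1/(69658 + 40) = 1/69698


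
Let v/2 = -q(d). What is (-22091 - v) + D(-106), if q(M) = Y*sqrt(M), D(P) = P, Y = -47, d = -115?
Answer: -22197 - 94*I*sqrt(115) ≈ -22197.0 - 1008.0*I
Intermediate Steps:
q(M) = -47*sqrt(M)
v = 94*I*sqrt(115) (v = 2*(-(-47)*sqrt(-115)) = 2*(-(-47)*I*sqrt(115)) = 2*(47*I*sqrt(115)) = 94*I*sqrt(115) ≈ 1008.0*I)
(-22091 - v) + D(-106) = (-22091 - 94*I*sqrt(115)) - 106 = -22197 - 94*I*sqrt(115)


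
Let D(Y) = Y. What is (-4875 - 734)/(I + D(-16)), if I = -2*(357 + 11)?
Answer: 5609/752 ≈ 7.4588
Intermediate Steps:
I = -736 (I = -2*368 = -736)
(-4875 - 734)/(I + D(-16)) = (-4875 - 734)/(-736 - 16) = -5609/(-752) = -5609*(-1/752) = 5609/752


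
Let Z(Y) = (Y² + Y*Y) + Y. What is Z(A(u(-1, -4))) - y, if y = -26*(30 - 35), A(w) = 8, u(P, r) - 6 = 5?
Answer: 6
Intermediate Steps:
u(P, r) = 11 (u(P, r) = 6 + 5 = 11)
Z(Y) = Y + 2*Y² (Z(Y) = (Y² + Y²) + Y = 2*Y² + Y = Y + 2*Y²)
y = 130 (y = -26*(-5) = 130)
Z(A(u(-1, -4))) - y = 8*(1 + 2*8) - 1*130 = 8*(1 + 16) - 130 = 8*17 - 130 = 136 - 130 = 6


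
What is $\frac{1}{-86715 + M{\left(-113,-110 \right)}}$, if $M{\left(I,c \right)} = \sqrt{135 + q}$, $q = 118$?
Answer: $- \frac{86715}{7519490972} - \frac{\sqrt{253}}{7519490972} \approx -1.1534 \cdot 10^{-5}$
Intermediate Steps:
$M{\left(I,c \right)} = \sqrt{253}$ ($M{\left(I,c \right)} = \sqrt{135 + 118} = \sqrt{253}$)
$\frac{1}{-86715 + M{\left(-113,-110 \right)}} = \frac{1}{-86715 + \sqrt{253}}$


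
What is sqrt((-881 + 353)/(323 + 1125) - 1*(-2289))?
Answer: 3*sqrt(8330887)/181 ≈ 47.840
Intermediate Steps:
sqrt((-881 + 353)/(323 + 1125) - 1*(-2289)) = sqrt(-528/1448 + 2289) = sqrt(-528*1/1448 + 2289) = sqrt(-66/181 + 2289) = sqrt(414243/181) = 3*sqrt(8330887)/181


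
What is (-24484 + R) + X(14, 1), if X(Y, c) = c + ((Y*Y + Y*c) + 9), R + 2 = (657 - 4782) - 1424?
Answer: -29815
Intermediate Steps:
R = -5551 (R = -2 + ((657 - 4782) - 1424) = -2 + (-4125 - 1424) = -2 - 5549 = -5551)
X(Y, c) = 9 + c + Y² + Y*c (X(Y, c) = c + ((Y² + Y*c) + 9) = c + (9 + Y² + Y*c) = 9 + c + Y² + Y*c)
(-24484 + R) + X(14, 1) = (-24484 - 5551) + (9 + 1 + 14² + 14*1) = -30035 + (9 + 1 + 196 + 14) = -30035 + 220 = -29815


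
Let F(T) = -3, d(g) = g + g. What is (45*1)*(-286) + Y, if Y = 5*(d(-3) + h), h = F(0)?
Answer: -12915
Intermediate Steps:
d(g) = 2*g
h = -3
Y = -45 (Y = 5*(2*(-3) - 3) = 5*(-6 - 3) = 5*(-9) = -45)
(45*1)*(-286) + Y = (45*1)*(-286) - 45 = 45*(-286) - 45 = -12870 - 45 = -12915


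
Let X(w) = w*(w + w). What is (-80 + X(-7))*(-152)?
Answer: -2736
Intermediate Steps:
X(w) = 2*w² (X(w) = w*(2*w) = 2*w²)
(-80 + X(-7))*(-152) = (-80 + 2*(-7)²)*(-152) = (-80 + 2*49)*(-152) = (-80 + 98)*(-152) = 18*(-152) = -2736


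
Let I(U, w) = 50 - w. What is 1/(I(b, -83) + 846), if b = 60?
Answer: 1/979 ≈ 0.0010215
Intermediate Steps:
1/(I(b, -83) + 846) = 1/((50 - 1*(-83)) + 846) = 1/((50 + 83) + 846) = 1/(133 + 846) = 1/979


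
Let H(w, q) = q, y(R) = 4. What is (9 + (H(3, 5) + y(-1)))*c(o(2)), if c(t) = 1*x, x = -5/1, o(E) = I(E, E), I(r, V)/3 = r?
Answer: -90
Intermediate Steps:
I(r, V) = 3*r
o(E) = 3*E
x = -5 (x = -5*1 = -5)
c(t) = -5 (c(t) = 1*(-5) = -5)
(9 + (H(3, 5) + y(-1)))*c(o(2)) = (9 + (5 + 4))*(-5) = (9 + 9)*(-5) = 18*(-5) = -90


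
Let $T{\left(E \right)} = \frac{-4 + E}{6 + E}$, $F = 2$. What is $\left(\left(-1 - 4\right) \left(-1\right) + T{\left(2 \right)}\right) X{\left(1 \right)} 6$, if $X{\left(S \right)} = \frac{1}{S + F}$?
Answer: $\frac{19}{2} \approx 9.5$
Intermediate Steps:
$T{\left(E \right)} = \frac{-4 + E}{6 + E}$
$X{\left(S \right)} = \frac{1}{2 + S}$ ($X{\left(S \right)} = \frac{1}{S + 2} = \frac{1}{2 + S}$)
$\left(\left(-1 - 4\right) \left(-1\right) + T{\left(2 \right)}\right) X{\left(1 \right)} 6 = \left(\left(-1 - 4\right) \left(-1\right) + \frac{-4 + 2}{6 + 2}\right) \frac{1}{2 + 1} \cdot 6 = \left(\left(-5\right) \left(-1\right) + \frac{1}{8} \left(-2\right)\right) \frac{1}{3} \cdot 6 = \left(5 + \frac{1}{8} \left(-2\right)\right) \frac{1}{3} \cdot 6 = \left(5 - \frac{1}{4}\right) 2 = \frac{19}{4} \cdot 2 = \frac{19}{2}$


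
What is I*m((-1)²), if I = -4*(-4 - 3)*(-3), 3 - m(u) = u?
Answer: -168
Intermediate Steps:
m(u) = 3 - u
I = -84 (I = -4*(-7)*(-3) = 28*(-3) = -84)
I*m((-1)²) = -84*(3 - 1*(-1)²) = -84*(3 - 1*1) = -84*(3 - 1) = -84*2 = -168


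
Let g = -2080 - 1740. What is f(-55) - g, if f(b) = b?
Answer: 3765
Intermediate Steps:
g = -3820
f(-55) - g = -55 - 1*(-3820) = -55 + 3820 = 3765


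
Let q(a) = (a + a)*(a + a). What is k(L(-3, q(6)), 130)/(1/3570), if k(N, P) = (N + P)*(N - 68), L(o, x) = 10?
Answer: -28988400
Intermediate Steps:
q(a) = 4*a² (q(a) = (2*a)*(2*a) = 4*a²)
k(N, P) = (-68 + N)*(N + P) (k(N, P) = (N + P)*(-68 + N) = (-68 + N)*(N + P))
k(L(-3, q(6)), 130)/(1/3570) = (10² - 68*10 - 68*130 + 10*130)/(1/3570) = (100 - 680 - 8840 + 1300)/(1/3570) = -8120*3570 = -28988400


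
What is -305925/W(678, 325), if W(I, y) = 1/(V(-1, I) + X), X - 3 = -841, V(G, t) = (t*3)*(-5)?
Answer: 3367622400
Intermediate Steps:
V(G, t) = -15*t (V(G, t) = (3*t)*(-5) = -15*t)
X = -838 (X = 3 - 841 = -838)
W(I, y) = 1/(-838 - 15*I) (W(I, y) = 1/(-15*I - 838) = 1/(-838 - 15*I))
-305925/W(678, 325) = -305925/((-1/(838 + 15*678))) = -305925/((-1/(838 + 10170))) = -305925/((-1/11008)) = -305925/((-1*1/11008)) = -305925/(-1/11008) = -305925*(-11008) = 3367622400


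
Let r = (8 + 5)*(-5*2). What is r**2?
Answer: 16900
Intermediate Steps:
r = -130 (r = 13*(-10) = -130)
r**2 = (-130)**2 = 16900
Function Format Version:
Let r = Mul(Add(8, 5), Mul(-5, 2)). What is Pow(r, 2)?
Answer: 16900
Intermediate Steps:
r = -130 (r = Mul(13, -10) = -130)
Pow(r, 2) = Pow(-130, 2) = 16900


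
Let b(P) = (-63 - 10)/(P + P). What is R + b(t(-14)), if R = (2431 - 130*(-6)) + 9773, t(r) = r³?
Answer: 71256265/5488 ≈ 12984.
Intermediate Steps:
b(P) = -73/(2*P) (b(P) = -73*1/(2*P) = -73/(2*P))
R = 12984 (R = (2431 + 780) + 9773 = 3211 + 9773 = 12984)
R + b(t(-14)) = 12984 - 73/(2*((-14)³)) = 12984 - 73/2/(-2744) = 12984 - 73/2*(-1/2744) = 12984 + 73/5488 = 71256265/5488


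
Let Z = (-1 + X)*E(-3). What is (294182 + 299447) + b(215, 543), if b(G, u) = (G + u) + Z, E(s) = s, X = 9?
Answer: 594363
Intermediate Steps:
Z = -24 (Z = (-1 + 9)*(-3) = 8*(-3) = -24)
b(G, u) = -24 + G + u (b(G, u) = (G + u) - 24 = -24 + G + u)
(294182 + 299447) + b(215, 543) = (294182 + 299447) + (-24 + 215 + 543) = 593629 + 734 = 594363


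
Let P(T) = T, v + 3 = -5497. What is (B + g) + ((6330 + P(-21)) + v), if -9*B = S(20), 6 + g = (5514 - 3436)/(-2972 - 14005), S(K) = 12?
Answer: 4535939/5659 ≈ 801.54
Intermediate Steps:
v = -5500 (v = -3 - 5497 = -5500)
g = -103940/16977 (g = -6 + (5514 - 3436)/(-2972 - 14005) = -6 + 2078/(-16977) = -6 + 2078*(-1/16977) = -6 - 2078/16977 = -103940/16977 ≈ -6.1224)
B = -4/3 (B = -⅑*12 = -4/3 ≈ -1.3333)
(B + g) + ((6330 + P(-21)) + v) = (-4/3 - 103940/16977) + ((6330 - 21) - 5500) = -42192/5659 + (6309 - 5500) = -42192/5659 + 809 = 4535939/5659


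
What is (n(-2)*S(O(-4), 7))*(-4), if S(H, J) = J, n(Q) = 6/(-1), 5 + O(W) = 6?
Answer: 168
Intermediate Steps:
O(W) = 1 (O(W) = -5 + 6 = 1)
n(Q) = -6 (n(Q) = 6*(-1) = -6)
(n(-2)*S(O(-4), 7))*(-4) = -6*7*(-4) = -42*(-4) = 168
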